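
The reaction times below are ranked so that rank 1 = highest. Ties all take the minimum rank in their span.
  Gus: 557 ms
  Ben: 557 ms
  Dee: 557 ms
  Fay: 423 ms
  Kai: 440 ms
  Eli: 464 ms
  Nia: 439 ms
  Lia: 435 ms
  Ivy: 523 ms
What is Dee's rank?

1

Sorted (descending): 557, 557, 557, 523, 464, 440, 439, 435, 423
The 3 values of 557 occupy positions 1–3 → each gets rank 1.
Dee has value 557 ms → rank 1.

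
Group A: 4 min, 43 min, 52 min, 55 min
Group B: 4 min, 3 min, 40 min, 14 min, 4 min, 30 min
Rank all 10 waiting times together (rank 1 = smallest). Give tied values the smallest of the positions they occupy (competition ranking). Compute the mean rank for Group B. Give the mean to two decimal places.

Sorted (ascending): 3, 4, 4, 4, 14, 30, 40, 43, 52, 55
The 3 values of 4 occupy positions 2–4 → each gets rank 2.
Group B values → pooled ranks: 4→2, 3→1, 40→7, 14→5, 4→2, 30→6
Mean rank = (2 + 1 + 7 + 5 + 2 + 6) / 6 = 3.83

3.83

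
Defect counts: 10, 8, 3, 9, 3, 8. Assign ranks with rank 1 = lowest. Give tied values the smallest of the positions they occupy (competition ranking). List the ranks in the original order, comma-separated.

6, 3, 1, 5, 1, 3

Sorted (ascending): 3, 3, 8, 8, 9, 10
The 2 values of 3 occupy positions 1–2 → each gets rank 1.
The 2 values of 8 occupy positions 3–4 → each gets rank 3.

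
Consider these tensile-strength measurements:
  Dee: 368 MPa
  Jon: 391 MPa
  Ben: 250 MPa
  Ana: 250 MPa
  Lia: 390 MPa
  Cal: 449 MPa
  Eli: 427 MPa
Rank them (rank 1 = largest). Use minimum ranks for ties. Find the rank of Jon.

3

Sorted (descending): 449, 427, 391, 390, 368, 250, 250
The 2 values of 250 occupy positions 6–7 → each gets rank 6.
Jon has value 391 MPa → rank 3.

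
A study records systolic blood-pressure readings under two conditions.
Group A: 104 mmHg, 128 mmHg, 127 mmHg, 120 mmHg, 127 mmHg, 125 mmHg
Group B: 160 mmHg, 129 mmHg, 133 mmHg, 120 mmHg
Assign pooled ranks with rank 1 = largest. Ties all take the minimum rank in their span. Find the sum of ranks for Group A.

Sorted (descending): 160, 133, 129, 128, 127, 127, 125, 120, 120, 104
The 2 values of 127 occupy positions 5–6 → each gets rank 5.
The 2 values of 120 occupy positions 8–9 → each gets rank 8.
Group A values → pooled ranks: 104→10, 128→4, 127→5, 120→8, 127→5, 125→7
Rank sum = 10 + 4 + 5 + 8 + 5 + 7 = 39

39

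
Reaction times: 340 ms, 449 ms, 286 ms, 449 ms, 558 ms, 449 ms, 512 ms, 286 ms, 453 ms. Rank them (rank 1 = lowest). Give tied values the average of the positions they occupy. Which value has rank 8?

512

Sorted (ascending): 286, 286, 340, 449, 449, 449, 453, 512, 558
The 2 values of 286 occupy positions 1–2 → average rank (1+2)/2 = 1.5.
The 3 values of 449 occupy positions 4–6 → average rank 5.
Rank 8 → value 512.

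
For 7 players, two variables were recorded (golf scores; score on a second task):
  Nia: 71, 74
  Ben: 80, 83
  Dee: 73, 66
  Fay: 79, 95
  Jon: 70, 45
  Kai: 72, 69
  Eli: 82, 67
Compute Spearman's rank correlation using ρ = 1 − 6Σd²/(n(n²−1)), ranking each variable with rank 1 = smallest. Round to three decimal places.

Ranks of variable 1: 2, 6, 4, 5, 1, 3, 7
Ranks of variable 2: 5, 6, 2, 7, 1, 4, 3
d = r₁ − r₂: -3, 0, 2, -2, 0, -1, 4
d²: 9, 0, 4, 4, 0, 1, 16; Σd² = 34
ρ = 1 − 6·34/(7·48) = 1 − 204/336 = 0.393

0.393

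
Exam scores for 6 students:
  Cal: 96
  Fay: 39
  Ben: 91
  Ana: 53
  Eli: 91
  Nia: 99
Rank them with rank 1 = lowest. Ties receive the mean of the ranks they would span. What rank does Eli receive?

Sorted (ascending): 39, 53, 91, 91, 96, 99
The 2 values of 91 occupy positions 3–4 → average rank (3+4)/2 = 3.5.
Eli has value 91 → rank 3.5.

3.5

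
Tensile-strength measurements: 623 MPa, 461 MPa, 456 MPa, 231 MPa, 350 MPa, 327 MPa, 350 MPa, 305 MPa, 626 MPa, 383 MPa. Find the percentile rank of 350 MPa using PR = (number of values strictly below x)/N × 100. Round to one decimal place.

N = 10.
Strictly below 350: 3. Equal to 350: 2.
PR = 3/10 × 100 = 30.0

30.0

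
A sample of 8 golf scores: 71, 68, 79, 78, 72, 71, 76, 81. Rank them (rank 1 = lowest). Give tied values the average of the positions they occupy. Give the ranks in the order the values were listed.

Sorted (ascending): 68, 71, 71, 72, 76, 78, 79, 81
The 2 values of 71 occupy positions 2–3 → average rank (2+3)/2 = 2.5.

2.5, 1, 7, 6, 4, 2.5, 5, 8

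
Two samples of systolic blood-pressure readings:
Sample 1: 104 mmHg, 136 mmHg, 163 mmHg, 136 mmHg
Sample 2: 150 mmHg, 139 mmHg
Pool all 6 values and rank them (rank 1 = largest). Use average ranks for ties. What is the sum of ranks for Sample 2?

5

Sorted (descending): 163, 150, 139, 136, 136, 104
The 2 values of 136 occupy positions 4–5 → average rank (4+5)/2 = 4.5.
Sample 2 values → pooled ranks: 150→2, 139→3
Rank sum = 2 + 3 = 5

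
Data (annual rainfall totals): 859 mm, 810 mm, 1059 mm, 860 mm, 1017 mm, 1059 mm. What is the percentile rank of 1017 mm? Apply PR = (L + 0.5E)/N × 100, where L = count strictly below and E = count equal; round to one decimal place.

58.3

N = 6.
Strictly below 1017: 3. Equal to 1017: 1.
PR = (3 + 0.5·1)/6 × 100 = 58.3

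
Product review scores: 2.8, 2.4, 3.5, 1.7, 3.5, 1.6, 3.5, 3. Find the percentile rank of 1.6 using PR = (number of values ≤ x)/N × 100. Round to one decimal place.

N = 8.
Strictly below 1.6: 0. Equal to 1.6: 1.
PR = 1/8 × 100 = 12.5

12.5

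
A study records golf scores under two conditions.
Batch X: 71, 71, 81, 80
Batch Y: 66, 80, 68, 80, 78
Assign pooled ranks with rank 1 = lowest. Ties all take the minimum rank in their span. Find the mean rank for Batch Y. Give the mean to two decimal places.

Sorted (ascending): 66, 68, 71, 71, 78, 80, 80, 80, 81
The 2 values of 71 occupy positions 3–4 → each gets rank 3.
The 3 values of 80 occupy positions 6–8 → each gets rank 6.
Batch Y values → pooled ranks: 66→1, 80→6, 68→2, 80→6, 78→5
Mean rank = (1 + 6 + 2 + 6 + 5) / 5 = 4.00

4.00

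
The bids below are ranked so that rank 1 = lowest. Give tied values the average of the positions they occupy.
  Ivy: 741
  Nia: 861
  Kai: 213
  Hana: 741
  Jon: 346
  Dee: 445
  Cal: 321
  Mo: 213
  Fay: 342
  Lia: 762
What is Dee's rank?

Sorted (ascending): 213, 213, 321, 342, 346, 445, 741, 741, 762, 861
The 2 values of 213 occupy positions 1–2 → average rank (1+2)/2 = 1.5.
The 2 values of 741 occupy positions 7–8 → average rank (7+8)/2 = 7.5.
Dee has value 445 → rank 6.

6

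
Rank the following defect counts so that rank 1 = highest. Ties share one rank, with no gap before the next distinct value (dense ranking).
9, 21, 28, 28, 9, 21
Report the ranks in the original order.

3, 2, 1, 1, 3, 2

Sorted (descending): 28, 28, 21, 21, 9, 9
The 2 values of 28 share dense rank 1.
The 2 values of 21 share dense rank 2.
The 2 values of 9 share dense rank 3.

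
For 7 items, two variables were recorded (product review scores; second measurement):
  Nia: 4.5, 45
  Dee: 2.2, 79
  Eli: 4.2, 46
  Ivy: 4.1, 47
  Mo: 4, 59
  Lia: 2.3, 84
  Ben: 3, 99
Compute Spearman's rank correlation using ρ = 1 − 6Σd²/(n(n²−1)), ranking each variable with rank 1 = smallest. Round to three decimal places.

Ranks of variable 1: 7, 1, 6, 5, 4, 2, 3
Ranks of variable 2: 1, 5, 2, 3, 4, 6, 7
d = r₁ − r₂: 6, -4, 4, 2, 0, -4, -4
d²: 36, 16, 16, 4, 0, 16, 16; Σd² = 104
ρ = 1 − 6·104/(7·48) = 1 − 624/336 = -0.857

-0.857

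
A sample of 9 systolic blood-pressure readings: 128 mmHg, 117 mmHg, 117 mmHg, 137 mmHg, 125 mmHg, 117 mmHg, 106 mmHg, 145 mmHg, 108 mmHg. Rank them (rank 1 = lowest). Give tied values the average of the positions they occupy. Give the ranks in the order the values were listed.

7, 4, 4, 8, 6, 4, 1, 9, 2

Sorted (ascending): 106, 108, 117, 117, 117, 125, 128, 137, 145
The 3 values of 117 occupy positions 3–5 → average rank 4.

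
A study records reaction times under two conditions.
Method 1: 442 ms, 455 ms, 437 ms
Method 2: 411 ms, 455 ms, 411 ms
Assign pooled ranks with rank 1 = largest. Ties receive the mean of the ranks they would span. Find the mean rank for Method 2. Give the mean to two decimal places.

4.17

Sorted (descending): 455, 455, 442, 437, 411, 411
The 2 values of 455 occupy positions 1–2 → average rank (1+2)/2 = 1.5.
The 2 values of 411 occupy positions 5–6 → average rank (5+6)/2 = 5.5.
Method 2 values → pooled ranks: 411→5.5, 455→1.5, 411→5.5
Mean rank = (5.5 + 1.5 + 5.5) / 3 = 4.17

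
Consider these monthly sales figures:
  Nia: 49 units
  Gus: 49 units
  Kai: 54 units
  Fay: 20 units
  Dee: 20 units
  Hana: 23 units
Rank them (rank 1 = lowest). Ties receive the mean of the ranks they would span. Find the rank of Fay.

1.5

Sorted (ascending): 20, 20, 23, 49, 49, 54
The 2 values of 20 occupy positions 1–2 → average rank (1+2)/2 = 1.5.
The 2 values of 49 occupy positions 4–5 → average rank (4+5)/2 = 4.5.
Fay has value 20 units → rank 1.5.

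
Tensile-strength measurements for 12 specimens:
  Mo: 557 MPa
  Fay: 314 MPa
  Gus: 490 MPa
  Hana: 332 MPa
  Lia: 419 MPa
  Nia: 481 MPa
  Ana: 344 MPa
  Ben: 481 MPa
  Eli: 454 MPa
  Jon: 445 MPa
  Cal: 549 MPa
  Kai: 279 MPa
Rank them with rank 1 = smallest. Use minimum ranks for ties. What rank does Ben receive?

Sorted (ascending): 279, 314, 332, 344, 419, 445, 454, 481, 481, 490, 549, 557
The 2 values of 481 occupy positions 8–9 → each gets rank 8.
Ben has value 481 MPa → rank 8.

8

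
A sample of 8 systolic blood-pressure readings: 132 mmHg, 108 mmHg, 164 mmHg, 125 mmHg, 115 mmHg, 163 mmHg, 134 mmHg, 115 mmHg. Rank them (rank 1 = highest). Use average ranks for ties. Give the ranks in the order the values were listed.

Sorted (descending): 164, 163, 134, 132, 125, 115, 115, 108
The 2 values of 115 occupy positions 6–7 → average rank (6+7)/2 = 6.5.

4, 8, 1, 5, 6.5, 2, 3, 6.5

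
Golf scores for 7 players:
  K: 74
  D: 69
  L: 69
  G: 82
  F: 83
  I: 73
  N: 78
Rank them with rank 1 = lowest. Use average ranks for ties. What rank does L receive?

1.5

Sorted (ascending): 69, 69, 73, 74, 78, 82, 83
The 2 values of 69 occupy positions 1–2 → average rank (1+2)/2 = 1.5.
L has value 69 → rank 1.5.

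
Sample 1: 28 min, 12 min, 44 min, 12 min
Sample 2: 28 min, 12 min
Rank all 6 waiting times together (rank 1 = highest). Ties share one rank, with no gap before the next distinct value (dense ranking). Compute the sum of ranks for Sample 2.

Sorted (descending): 44, 28, 28, 12, 12, 12
The 2 values of 28 share dense rank 2.
The 3 values of 12 share dense rank 3.
Remaining distinct values take the next consecutive integers.
Sample 2 values → pooled ranks: 28→2, 12→3
Rank sum = 2 + 3 = 5

5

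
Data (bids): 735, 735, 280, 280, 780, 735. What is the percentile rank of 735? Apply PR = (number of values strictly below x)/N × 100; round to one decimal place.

N = 6.
Strictly below 735: 2. Equal to 735: 3.
PR = 2/6 × 100 = 33.3

33.3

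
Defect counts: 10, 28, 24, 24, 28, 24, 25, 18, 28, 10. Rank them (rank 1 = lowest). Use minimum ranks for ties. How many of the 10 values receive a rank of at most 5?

Sorted (ascending): 10, 10, 18, 24, 24, 24, 25, 28, 28, 28
The 2 values of 10 occupy positions 1–2 → each gets rank 1.
The 3 values of 24 occupy positions 4–6 → each gets rank 4.
The 3 values of 28 occupy positions 8–10 → each gets rank 8.
Ranks ≤ 5: {1, 1, 3, 4, 4, 4} → 6 values.

6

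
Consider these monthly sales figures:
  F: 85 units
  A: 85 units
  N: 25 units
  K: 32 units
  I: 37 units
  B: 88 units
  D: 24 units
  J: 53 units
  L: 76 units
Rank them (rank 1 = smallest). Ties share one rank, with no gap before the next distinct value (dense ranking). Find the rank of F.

Sorted (ascending): 24, 25, 32, 37, 53, 76, 85, 85, 88
The 2 values of 85 share dense rank 7.
Remaining distinct values take the next consecutive integers.
F has value 85 units → rank 7.

7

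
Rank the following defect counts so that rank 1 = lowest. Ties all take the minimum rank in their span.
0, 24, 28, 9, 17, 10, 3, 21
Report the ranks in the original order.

Sorted (ascending): 0, 3, 9, 10, 17, 21, 24, 28
No ties — each value takes its position as its rank.

1, 7, 8, 3, 5, 4, 2, 6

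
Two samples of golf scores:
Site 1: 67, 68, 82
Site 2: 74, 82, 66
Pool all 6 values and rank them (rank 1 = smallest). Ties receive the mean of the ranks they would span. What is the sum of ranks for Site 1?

10.5

Sorted (ascending): 66, 67, 68, 74, 82, 82
The 2 values of 82 occupy positions 5–6 → average rank (5+6)/2 = 5.5.
Site 1 values → pooled ranks: 67→2, 68→3, 82→5.5
Rank sum = 2 + 3 + 5.5 = 10.5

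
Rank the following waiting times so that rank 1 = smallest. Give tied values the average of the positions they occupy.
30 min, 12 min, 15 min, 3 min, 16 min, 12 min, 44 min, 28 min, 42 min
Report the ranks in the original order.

Sorted (ascending): 3, 12, 12, 15, 16, 28, 30, 42, 44
The 2 values of 12 occupy positions 2–3 → average rank (2+3)/2 = 2.5.

7, 2.5, 4, 1, 5, 2.5, 9, 6, 8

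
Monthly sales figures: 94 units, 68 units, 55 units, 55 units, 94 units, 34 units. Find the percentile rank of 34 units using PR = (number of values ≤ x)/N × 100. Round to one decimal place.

16.7

N = 6.
Strictly below 34: 0. Equal to 34: 1.
PR = 1/6 × 100 = 16.7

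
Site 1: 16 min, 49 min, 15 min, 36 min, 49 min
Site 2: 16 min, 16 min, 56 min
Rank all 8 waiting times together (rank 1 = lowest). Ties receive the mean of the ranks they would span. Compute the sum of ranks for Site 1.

22

Sorted (ascending): 15, 16, 16, 16, 36, 49, 49, 56
The 3 values of 16 occupy positions 2–4 → average rank 3.
The 2 values of 49 occupy positions 6–7 → average rank (6+7)/2 = 6.5.
Site 1 values → pooled ranks: 16→3, 49→6.5, 15→1, 36→5, 49→6.5
Rank sum = 3 + 6.5 + 1 + 5 + 6.5 = 22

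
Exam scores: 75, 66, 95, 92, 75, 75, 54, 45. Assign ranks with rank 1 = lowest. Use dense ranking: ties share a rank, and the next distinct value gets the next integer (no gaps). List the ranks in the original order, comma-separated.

Sorted (ascending): 45, 54, 66, 75, 75, 75, 92, 95
The 3 values of 75 share dense rank 4.
Remaining distinct values take the next consecutive integers.

4, 3, 6, 5, 4, 4, 2, 1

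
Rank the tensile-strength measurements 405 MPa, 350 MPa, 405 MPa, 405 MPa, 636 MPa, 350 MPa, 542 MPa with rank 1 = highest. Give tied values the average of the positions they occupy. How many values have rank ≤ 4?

5

Sorted (descending): 636, 542, 405, 405, 405, 350, 350
The 3 values of 405 occupy positions 3–5 → average rank 4.
The 2 values of 350 occupy positions 6–7 → average rank (6+7)/2 = 6.5.
Ranks ≤ 4: {1, 2, 4, 4, 4} → 5 values.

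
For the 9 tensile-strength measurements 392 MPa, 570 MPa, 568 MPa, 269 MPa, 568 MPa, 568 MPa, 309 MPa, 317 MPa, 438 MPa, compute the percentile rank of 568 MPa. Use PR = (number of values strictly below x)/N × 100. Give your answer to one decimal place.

N = 9.
Strictly below 568: 5. Equal to 568: 3.
PR = 5/9 × 100 = 55.6

55.6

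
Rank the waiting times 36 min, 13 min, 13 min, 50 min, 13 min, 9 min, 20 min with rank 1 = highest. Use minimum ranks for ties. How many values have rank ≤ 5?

Sorted (descending): 50, 36, 20, 13, 13, 13, 9
The 3 values of 13 occupy positions 4–6 → each gets rank 4.
Ranks ≤ 5: {1, 2, 3, 4, 4, 4} → 6 values.

6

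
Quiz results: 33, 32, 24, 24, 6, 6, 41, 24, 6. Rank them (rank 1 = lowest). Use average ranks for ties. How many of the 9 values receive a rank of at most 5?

Sorted (ascending): 6, 6, 6, 24, 24, 24, 32, 33, 41
The 3 values of 6 occupy positions 1–3 → average rank 2.
The 3 values of 24 occupy positions 4–6 → average rank 5.
Ranks ≤ 5: {2, 2, 2, 5, 5, 5} → 6 values.

6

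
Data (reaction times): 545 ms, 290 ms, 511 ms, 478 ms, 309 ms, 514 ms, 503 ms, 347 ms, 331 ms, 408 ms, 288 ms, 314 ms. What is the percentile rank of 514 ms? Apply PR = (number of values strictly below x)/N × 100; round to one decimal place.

N = 12.
Strictly below 514: 10. Equal to 514: 1.
PR = 10/12 × 100 = 83.3

83.3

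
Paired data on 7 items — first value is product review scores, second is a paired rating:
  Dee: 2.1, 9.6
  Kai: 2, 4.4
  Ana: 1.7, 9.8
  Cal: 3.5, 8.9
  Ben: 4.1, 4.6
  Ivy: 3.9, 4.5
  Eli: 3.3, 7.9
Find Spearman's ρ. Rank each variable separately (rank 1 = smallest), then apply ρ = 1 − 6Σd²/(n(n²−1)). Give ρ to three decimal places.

-0.393

Ranks of variable 1: 3, 2, 1, 5, 7, 6, 4
Ranks of variable 2: 6, 1, 7, 5, 3, 2, 4
d = r₁ − r₂: -3, 1, -6, 0, 4, 4, 0
d²: 9, 1, 36, 0, 16, 16, 0; Σd² = 78
ρ = 1 − 6·78/(7·48) = 1 − 468/336 = -0.393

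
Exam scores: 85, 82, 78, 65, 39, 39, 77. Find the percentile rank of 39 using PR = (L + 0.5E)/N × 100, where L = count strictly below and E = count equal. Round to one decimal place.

N = 7.
Strictly below 39: 0. Equal to 39: 2.
PR = (0 + 0.5·2)/7 × 100 = 14.3

14.3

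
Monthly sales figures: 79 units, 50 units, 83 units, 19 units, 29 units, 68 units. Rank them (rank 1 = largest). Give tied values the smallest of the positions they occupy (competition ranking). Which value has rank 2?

79

Sorted (descending): 83, 79, 68, 50, 29, 19
No ties — each value takes its position as its rank.
Rank 2 → value 79.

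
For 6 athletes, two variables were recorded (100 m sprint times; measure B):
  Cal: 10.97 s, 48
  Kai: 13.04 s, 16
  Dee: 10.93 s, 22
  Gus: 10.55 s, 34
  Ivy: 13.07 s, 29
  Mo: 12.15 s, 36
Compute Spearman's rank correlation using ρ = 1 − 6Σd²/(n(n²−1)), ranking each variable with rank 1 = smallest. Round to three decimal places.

-0.257

Ranks of variable 1: 3, 5, 2, 1, 6, 4
Ranks of variable 2: 6, 1, 2, 4, 3, 5
d = r₁ − r₂: -3, 4, 0, -3, 3, -1
d²: 9, 16, 0, 9, 9, 1; Σd² = 44
ρ = 1 − 6·44/(6·35) = 1 − 264/210 = -0.257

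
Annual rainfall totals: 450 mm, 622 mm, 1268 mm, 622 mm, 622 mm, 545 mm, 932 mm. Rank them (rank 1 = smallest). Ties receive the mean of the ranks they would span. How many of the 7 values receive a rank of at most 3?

2

Sorted (ascending): 450, 545, 622, 622, 622, 932, 1268
The 3 values of 622 occupy positions 3–5 → average rank 4.
Ranks ≤ 3: {1, 2} → 2 values.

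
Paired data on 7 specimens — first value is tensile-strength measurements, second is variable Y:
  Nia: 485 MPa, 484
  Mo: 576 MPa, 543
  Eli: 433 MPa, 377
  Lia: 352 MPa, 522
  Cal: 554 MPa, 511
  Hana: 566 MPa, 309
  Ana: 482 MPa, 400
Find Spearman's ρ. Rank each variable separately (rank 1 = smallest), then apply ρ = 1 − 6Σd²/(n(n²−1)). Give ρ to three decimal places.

Ranks of variable 1: 4, 7, 2, 1, 5, 6, 3
Ranks of variable 2: 4, 7, 2, 6, 5, 1, 3
d = r₁ − r₂: 0, 0, 0, -5, 0, 5, 0
d²: 0, 0, 0, 25, 0, 25, 0; Σd² = 50
ρ = 1 − 6·50/(7·48) = 1 − 300/336 = 0.107

0.107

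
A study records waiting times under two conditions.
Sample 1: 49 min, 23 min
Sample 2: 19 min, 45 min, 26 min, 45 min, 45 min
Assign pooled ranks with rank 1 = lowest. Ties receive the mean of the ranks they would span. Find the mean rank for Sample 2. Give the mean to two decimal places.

Sorted (ascending): 19, 23, 26, 45, 45, 45, 49
The 3 values of 45 occupy positions 4–6 → average rank 5.
Sample 2 values → pooled ranks: 19→1, 45→5, 26→3, 45→5, 45→5
Mean rank = (1 + 5 + 3 + 5 + 5) / 5 = 3.80

3.80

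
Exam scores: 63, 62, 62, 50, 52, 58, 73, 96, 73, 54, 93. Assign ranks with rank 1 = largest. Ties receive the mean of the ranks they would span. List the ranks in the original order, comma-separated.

Sorted (descending): 96, 93, 73, 73, 63, 62, 62, 58, 54, 52, 50
The 2 values of 73 occupy positions 3–4 → average rank (3+4)/2 = 3.5.
The 2 values of 62 occupy positions 6–7 → average rank (6+7)/2 = 6.5.

5, 6.5, 6.5, 11, 10, 8, 3.5, 1, 3.5, 9, 2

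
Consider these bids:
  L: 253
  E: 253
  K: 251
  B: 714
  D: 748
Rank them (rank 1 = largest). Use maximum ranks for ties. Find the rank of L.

Sorted (descending): 748, 714, 253, 253, 251
The 2 values of 253 occupy positions 3–4 → each gets rank 4.
L has value 253 → rank 4.

4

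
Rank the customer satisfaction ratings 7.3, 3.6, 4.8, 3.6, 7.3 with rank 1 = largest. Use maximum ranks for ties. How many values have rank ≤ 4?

3

Sorted (descending): 7.3, 7.3, 4.8, 3.6, 3.6
The 2 values of 7.3 occupy positions 1–2 → each gets rank 2.
The 2 values of 3.6 occupy positions 4–5 → each gets rank 5.
Ranks ≤ 4: {2, 2, 3} → 3 values.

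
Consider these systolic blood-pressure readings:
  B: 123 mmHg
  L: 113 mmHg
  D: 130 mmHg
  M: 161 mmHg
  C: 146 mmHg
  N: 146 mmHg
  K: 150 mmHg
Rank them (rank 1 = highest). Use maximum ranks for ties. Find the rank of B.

6

Sorted (descending): 161, 150, 146, 146, 130, 123, 113
The 2 values of 146 occupy positions 3–4 → each gets rank 4.
B has value 123 mmHg → rank 6.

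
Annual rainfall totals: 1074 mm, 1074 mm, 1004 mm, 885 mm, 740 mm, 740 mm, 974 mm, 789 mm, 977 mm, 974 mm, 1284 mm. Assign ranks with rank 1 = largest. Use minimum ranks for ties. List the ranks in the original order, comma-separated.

Sorted (descending): 1284, 1074, 1074, 1004, 977, 974, 974, 885, 789, 740, 740
The 2 values of 1074 occupy positions 2–3 → each gets rank 2.
The 2 values of 974 occupy positions 6–7 → each gets rank 6.
The 2 values of 740 occupy positions 10–11 → each gets rank 10.

2, 2, 4, 8, 10, 10, 6, 9, 5, 6, 1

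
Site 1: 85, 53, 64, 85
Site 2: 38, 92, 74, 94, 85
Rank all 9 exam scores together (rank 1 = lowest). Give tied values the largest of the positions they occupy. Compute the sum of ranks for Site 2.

Sorted (ascending): 38, 53, 64, 74, 85, 85, 85, 92, 94
The 3 values of 85 occupy positions 5–7 → each gets rank 7.
Site 2 values → pooled ranks: 38→1, 92→8, 74→4, 94→9, 85→7
Rank sum = 1 + 8 + 4 + 9 + 7 = 29

29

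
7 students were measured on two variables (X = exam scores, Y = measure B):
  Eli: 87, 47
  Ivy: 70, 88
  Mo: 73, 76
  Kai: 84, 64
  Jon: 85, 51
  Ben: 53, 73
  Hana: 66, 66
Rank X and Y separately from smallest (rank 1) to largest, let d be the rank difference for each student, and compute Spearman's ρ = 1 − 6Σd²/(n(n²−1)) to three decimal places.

-0.714

Ranks of variable 1: 7, 3, 4, 5, 6, 1, 2
Ranks of variable 2: 1, 7, 6, 3, 2, 5, 4
d = r₁ − r₂: 6, -4, -2, 2, 4, -4, -2
d²: 36, 16, 4, 4, 16, 16, 4; Σd² = 96
ρ = 1 − 6·96/(7·48) = 1 − 576/336 = -0.714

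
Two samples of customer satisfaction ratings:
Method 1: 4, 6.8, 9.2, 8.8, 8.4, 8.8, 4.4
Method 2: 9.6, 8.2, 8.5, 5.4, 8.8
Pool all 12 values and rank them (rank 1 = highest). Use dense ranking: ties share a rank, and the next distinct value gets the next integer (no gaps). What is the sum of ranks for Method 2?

22

Sorted (descending): 9.6, 9.2, 8.8, 8.8, 8.8, 8.5, 8.4, 8.2, 6.8, 5.4, 4.4, 4
The 3 values of 8.8 share dense rank 3.
Remaining distinct values take the next consecutive integers.
Method 2 values → pooled ranks: 9.6→1, 8.2→6, 8.5→4, 5.4→8, 8.8→3
Rank sum = 1 + 6 + 4 + 8 + 3 = 22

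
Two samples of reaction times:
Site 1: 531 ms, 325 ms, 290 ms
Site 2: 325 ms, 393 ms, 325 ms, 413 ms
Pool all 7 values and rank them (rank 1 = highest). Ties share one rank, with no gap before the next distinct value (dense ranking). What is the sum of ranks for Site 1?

Sorted (descending): 531, 413, 393, 325, 325, 325, 290
The 3 values of 325 share dense rank 4.
Remaining distinct values take the next consecutive integers.
Site 1 values → pooled ranks: 531→1, 325→4, 290→5
Rank sum = 1 + 4 + 5 = 10

10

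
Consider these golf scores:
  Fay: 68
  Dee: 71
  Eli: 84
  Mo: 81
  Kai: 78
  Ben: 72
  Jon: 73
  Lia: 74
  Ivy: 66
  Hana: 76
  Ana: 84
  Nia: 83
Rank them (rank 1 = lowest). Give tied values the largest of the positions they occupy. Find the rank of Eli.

Sorted (ascending): 66, 68, 71, 72, 73, 74, 76, 78, 81, 83, 84, 84
The 2 values of 84 occupy positions 11–12 → each gets rank 12.
Eli has value 84 → rank 12.

12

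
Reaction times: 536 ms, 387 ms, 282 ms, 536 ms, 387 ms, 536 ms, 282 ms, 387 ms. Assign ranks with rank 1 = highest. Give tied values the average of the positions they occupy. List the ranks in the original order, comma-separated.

2, 5, 7.5, 2, 5, 2, 7.5, 5

Sorted (descending): 536, 536, 536, 387, 387, 387, 282, 282
The 3 values of 536 occupy positions 1–3 → average rank 2.
The 3 values of 387 occupy positions 4–6 → average rank 5.
The 2 values of 282 occupy positions 7–8 → average rank (7+8)/2 = 7.5.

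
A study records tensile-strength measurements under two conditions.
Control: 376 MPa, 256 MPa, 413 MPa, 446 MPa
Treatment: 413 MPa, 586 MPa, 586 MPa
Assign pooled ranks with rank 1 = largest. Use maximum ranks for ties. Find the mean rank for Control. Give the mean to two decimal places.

Sorted (descending): 586, 586, 446, 413, 413, 376, 256
The 2 values of 586 occupy positions 1–2 → each gets rank 2.
The 2 values of 413 occupy positions 4–5 → each gets rank 5.
Control values → pooled ranks: 376→6, 256→7, 413→5, 446→3
Mean rank = (6 + 7 + 5 + 3) / 4 = 5.25

5.25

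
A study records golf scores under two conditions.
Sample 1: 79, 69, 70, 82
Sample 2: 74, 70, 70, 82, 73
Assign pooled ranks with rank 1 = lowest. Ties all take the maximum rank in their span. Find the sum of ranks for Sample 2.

28

Sorted (ascending): 69, 70, 70, 70, 73, 74, 79, 82, 82
The 3 values of 70 occupy positions 2–4 → each gets rank 4.
The 2 values of 82 occupy positions 8–9 → each gets rank 9.
Sample 2 values → pooled ranks: 74→6, 70→4, 70→4, 82→9, 73→5
Rank sum = 6 + 4 + 4 + 9 + 5 = 28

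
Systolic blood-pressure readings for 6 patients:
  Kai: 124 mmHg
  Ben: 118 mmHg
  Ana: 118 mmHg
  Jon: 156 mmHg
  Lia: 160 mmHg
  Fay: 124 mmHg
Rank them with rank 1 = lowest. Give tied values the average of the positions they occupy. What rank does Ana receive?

Sorted (ascending): 118, 118, 124, 124, 156, 160
The 2 values of 118 occupy positions 1–2 → average rank (1+2)/2 = 1.5.
The 2 values of 124 occupy positions 3–4 → average rank (3+4)/2 = 3.5.
Ana has value 118 mmHg → rank 1.5.

1.5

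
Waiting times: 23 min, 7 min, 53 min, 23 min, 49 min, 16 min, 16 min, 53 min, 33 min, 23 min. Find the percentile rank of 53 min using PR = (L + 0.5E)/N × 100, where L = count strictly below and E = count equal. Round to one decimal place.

90.0

N = 10.
Strictly below 53: 8. Equal to 53: 2.
PR = (8 + 0.5·2)/10 × 100 = 90.0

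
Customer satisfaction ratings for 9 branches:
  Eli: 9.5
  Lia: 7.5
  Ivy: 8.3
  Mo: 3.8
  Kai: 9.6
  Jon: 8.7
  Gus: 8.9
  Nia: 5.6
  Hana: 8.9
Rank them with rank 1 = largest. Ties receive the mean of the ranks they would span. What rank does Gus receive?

Sorted (descending): 9.6, 9.5, 8.9, 8.9, 8.7, 8.3, 7.5, 5.6, 3.8
The 2 values of 8.9 occupy positions 3–4 → average rank (3+4)/2 = 3.5.
Gus has value 8.9 → rank 3.5.

3.5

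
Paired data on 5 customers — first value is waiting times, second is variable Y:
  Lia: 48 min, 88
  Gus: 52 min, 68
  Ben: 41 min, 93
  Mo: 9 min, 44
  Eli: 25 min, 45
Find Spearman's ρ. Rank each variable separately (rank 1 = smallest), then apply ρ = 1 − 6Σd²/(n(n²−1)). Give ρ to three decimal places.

0.600

Ranks of variable 1: 4, 5, 3, 1, 2
Ranks of variable 2: 4, 3, 5, 1, 2
d = r₁ − r₂: 0, 2, -2, 0, 0
d²: 0, 4, 4, 0, 0; Σd² = 8
ρ = 1 − 6·8/(5·24) = 1 − 48/120 = 0.600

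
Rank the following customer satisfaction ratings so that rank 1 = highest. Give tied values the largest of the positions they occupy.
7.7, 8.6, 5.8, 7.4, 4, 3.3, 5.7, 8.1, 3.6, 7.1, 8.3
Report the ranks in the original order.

Sorted (descending): 8.6, 8.3, 8.1, 7.7, 7.4, 7.1, 5.8, 5.7, 4, 3.6, 3.3
No ties — each value takes its position as its rank.

4, 1, 7, 5, 9, 11, 8, 3, 10, 6, 2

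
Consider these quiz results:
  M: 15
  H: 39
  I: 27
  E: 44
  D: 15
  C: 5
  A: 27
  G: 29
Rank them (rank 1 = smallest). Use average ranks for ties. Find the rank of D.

Sorted (ascending): 5, 15, 15, 27, 27, 29, 39, 44
The 2 values of 15 occupy positions 2–3 → average rank (2+3)/2 = 2.5.
The 2 values of 27 occupy positions 4–5 → average rank (4+5)/2 = 4.5.
D has value 15 → rank 2.5.

2.5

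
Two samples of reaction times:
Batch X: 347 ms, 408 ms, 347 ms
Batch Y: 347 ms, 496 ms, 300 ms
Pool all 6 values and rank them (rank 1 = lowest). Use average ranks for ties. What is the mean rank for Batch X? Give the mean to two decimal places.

Sorted (ascending): 300, 347, 347, 347, 408, 496
The 3 values of 347 occupy positions 2–4 → average rank 3.
Batch X values → pooled ranks: 347→3, 408→5, 347→3
Mean rank = (3 + 5 + 3) / 3 = 3.67

3.67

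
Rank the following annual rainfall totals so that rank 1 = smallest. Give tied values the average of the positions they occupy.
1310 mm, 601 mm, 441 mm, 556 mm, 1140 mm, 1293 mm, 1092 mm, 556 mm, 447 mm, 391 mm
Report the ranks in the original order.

10, 6, 2, 4.5, 8, 9, 7, 4.5, 3, 1

Sorted (ascending): 391, 441, 447, 556, 556, 601, 1092, 1140, 1293, 1310
The 2 values of 556 occupy positions 4–5 → average rank (4+5)/2 = 4.5.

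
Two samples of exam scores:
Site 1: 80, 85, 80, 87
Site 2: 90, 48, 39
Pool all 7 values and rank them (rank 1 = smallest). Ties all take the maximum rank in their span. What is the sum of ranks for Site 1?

Sorted (ascending): 39, 48, 80, 80, 85, 87, 90
The 2 values of 80 occupy positions 3–4 → each gets rank 4.
Site 1 values → pooled ranks: 80→4, 85→5, 80→4, 87→6
Rank sum = 4 + 5 + 4 + 6 = 19

19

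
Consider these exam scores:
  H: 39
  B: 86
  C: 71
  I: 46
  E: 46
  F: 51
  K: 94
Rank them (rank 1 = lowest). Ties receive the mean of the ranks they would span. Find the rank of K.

Sorted (ascending): 39, 46, 46, 51, 71, 86, 94
The 2 values of 46 occupy positions 2–3 → average rank (2+3)/2 = 2.5.
K has value 94 → rank 7.

7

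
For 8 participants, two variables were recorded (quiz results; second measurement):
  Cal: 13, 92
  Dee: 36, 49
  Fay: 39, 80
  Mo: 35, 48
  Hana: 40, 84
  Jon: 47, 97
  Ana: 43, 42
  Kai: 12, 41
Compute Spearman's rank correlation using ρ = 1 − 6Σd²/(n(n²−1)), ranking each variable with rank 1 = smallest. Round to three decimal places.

Ranks of variable 1: 2, 4, 5, 3, 6, 8, 7, 1
Ranks of variable 2: 7, 4, 5, 3, 6, 8, 2, 1
d = r₁ − r₂: -5, 0, 0, 0, 0, 0, 5, 0
d²: 25, 0, 0, 0, 0, 0, 25, 0; Σd² = 50
ρ = 1 − 6·50/(8·63) = 1 − 300/504 = 0.405

0.405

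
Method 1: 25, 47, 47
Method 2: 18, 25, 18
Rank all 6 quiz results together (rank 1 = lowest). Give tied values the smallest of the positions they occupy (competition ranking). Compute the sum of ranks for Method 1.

Sorted (ascending): 18, 18, 25, 25, 47, 47
The 2 values of 18 occupy positions 1–2 → each gets rank 1.
The 2 values of 25 occupy positions 3–4 → each gets rank 3.
The 2 values of 47 occupy positions 5–6 → each gets rank 5.
Method 1 values → pooled ranks: 25→3, 47→5, 47→5
Rank sum = 3 + 5 + 5 = 13

13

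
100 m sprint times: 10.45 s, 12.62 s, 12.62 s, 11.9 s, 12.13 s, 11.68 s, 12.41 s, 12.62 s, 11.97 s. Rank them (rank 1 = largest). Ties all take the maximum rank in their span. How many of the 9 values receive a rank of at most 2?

0

Sorted (descending): 12.62, 12.62, 12.62, 12.41, 12.13, 11.97, 11.9, 11.68, 10.45
The 3 values of 12.62 occupy positions 1–3 → each gets rank 3.
Ranks ≤ 2: {} → 0 values.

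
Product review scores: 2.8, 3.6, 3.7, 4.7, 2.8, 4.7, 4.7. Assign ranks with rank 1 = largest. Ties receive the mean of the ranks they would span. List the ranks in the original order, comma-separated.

6.5, 5, 4, 2, 6.5, 2, 2

Sorted (descending): 4.7, 4.7, 4.7, 3.7, 3.6, 2.8, 2.8
The 3 values of 4.7 occupy positions 1–3 → average rank 2.
The 2 values of 2.8 occupy positions 6–7 → average rank (6+7)/2 = 6.5.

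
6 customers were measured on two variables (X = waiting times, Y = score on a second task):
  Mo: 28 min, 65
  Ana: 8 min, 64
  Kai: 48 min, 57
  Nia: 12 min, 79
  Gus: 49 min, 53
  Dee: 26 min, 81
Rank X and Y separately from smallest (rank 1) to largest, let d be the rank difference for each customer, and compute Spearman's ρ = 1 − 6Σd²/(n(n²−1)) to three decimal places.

-0.600

Ranks of variable 1: 4, 1, 5, 2, 6, 3
Ranks of variable 2: 4, 3, 2, 5, 1, 6
d = r₁ − r₂: 0, -2, 3, -3, 5, -3
d²: 0, 4, 9, 9, 25, 9; Σd² = 56
ρ = 1 − 6·56/(6·35) = 1 − 336/210 = -0.600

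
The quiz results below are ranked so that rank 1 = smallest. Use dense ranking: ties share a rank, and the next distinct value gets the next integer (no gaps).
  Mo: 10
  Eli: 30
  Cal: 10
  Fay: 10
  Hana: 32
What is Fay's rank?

1

Sorted (ascending): 10, 10, 10, 30, 32
The 3 values of 10 share dense rank 1.
Remaining distinct values take the next consecutive integers.
Fay has value 10 → rank 1.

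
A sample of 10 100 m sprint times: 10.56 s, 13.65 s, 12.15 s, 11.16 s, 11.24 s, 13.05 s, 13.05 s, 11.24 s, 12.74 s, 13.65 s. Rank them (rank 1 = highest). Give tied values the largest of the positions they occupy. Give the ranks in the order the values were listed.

10, 2, 6, 9, 8, 4, 4, 8, 5, 2

Sorted (descending): 13.65, 13.65, 13.05, 13.05, 12.74, 12.15, 11.24, 11.24, 11.16, 10.56
The 2 values of 13.65 occupy positions 1–2 → each gets rank 2.
The 2 values of 13.05 occupy positions 3–4 → each gets rank 4.
The 2 values of 11.24 occupy positions 7–8 → each gets rank 8.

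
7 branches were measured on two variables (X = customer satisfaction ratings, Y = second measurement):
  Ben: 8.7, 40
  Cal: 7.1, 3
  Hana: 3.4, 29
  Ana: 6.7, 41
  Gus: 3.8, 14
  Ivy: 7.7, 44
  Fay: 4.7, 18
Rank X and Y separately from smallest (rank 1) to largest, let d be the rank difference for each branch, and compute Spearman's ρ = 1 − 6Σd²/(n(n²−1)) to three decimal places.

Ranks of variable 1: 7, 5, 1, 4, 2, 6, 3
Ranks of variable 2: 5, 1, 4, 6, 2, 7, 3
d = r₁ − r₂: 2, 4, -3, -2, 0, -1, 0
d²: 4, 16, 9, 4, 0, 1, 0; Σd² = 34
ρ = 1 − 6·34/(7·48) = 1 − 204/336 = 0.393

0.393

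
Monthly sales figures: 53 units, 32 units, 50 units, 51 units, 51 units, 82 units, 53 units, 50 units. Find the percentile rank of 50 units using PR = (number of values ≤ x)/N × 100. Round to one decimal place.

37.5

N = 8.
Strictly below 50: 1. Equal to 50: 2.
PR = 3/8 × 100 = 37.5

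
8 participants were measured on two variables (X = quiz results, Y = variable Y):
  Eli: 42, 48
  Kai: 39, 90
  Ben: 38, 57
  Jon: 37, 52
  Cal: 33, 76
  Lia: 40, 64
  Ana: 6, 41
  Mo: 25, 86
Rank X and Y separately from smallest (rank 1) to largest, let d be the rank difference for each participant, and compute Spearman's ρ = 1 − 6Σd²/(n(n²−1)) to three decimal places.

Ranks of variable 1: 8, 6, 5, 4, 3, 7, 1, 2
Ranks of variable 2: 2, 8, 4, 3, 6, 5, 1, 7
d = r₁ − r₂: 6, -2, 1, 1, -3, 2, 0, -5
d²: 36, 4, 1, 1, 9, 4, 0, 25; Σd² = 80
ρ = 1 − 6·80/(8·63) = 1 − 480/504 = 0.048

0.048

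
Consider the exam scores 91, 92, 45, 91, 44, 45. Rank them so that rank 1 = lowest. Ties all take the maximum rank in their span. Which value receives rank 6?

Sorted (ascending): 44, 45, 45, 91, 91, 92
The 2 values of 45 occupy positions 2–3 → each gets rank 3.
The 2 values of 91 occupy positions 4–5 → each gets rank 5.
Rank 6 → value 92.

92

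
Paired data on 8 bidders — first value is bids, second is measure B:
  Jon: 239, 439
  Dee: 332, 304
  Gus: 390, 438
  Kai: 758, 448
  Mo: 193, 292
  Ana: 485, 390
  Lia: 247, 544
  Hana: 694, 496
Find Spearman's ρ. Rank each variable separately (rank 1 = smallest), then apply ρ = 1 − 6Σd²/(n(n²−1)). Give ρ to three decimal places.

0.381

Ranks of variable 1: 2, 4, 5, 8, 1, 6, 3, 7
Ranks of variable 2: 5, 2, 4, 6, 1, 3, 8, 7
d = r₁ − r₂: -3, 2, 1, 2, 0, 3, -5, 0
d²: 9, 4, 1, 4, 0, 9, 25, 0; Σd² = 52
ρ = 1 − 6·52/(8·63) = 1 − 312/504 = 0.381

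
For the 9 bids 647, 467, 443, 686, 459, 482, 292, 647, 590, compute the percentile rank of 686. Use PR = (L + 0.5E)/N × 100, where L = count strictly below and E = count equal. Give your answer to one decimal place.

N = 9.
Strictly below 686: 8. Equal to 686: 1.
PR = (8 + 0.5·1)/9 × 100 = 94.4

94.4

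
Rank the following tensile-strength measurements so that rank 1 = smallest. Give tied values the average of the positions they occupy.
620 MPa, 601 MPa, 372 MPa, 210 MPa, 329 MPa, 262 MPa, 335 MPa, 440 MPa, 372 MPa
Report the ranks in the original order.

9, 8, 5.5, 1, 3, 2, 4, 7, 5.5

Sorted (ascending): 210, 262, 329, 335, 372, 372, 440, 601, 620
The 2 values of 372 occupy positions 5–6 → average rank (5+6)/2 = 5.5.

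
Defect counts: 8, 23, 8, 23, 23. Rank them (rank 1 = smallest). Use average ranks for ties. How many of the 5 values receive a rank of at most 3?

2

Sorted (ascending): 8, 8, 23, 23, 23
The 2 values of 8 occupy positions 1–2 → average rank (1+2)/2 = 1.5.
The 3 values of 23 occupy positions 3–5 → average rank 4.
Ranks ≤ 3: {1.5, 1.5} → 2 values.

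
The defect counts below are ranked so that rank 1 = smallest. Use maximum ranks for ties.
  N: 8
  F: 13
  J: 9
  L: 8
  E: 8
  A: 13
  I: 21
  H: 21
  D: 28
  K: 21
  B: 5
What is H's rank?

10

Sorted (ascending): 5, 8, 8, 8, 9, 13, 13, 21, 21, 21, 28
The 3 values of 8 occupy positions 2–4 → each gets rank 4.
The 2 values of 13 occupy positions 6–7 → each gets rank 7.
The 3 values of 21 occupy positions 8–10 → each gets rank 10.
H has value 21 → rank 10.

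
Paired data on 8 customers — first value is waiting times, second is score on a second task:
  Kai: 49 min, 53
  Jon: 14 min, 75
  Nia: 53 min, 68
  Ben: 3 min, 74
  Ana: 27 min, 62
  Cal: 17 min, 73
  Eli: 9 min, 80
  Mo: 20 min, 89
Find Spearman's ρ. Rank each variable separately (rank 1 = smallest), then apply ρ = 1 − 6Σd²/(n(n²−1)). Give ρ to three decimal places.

-0.619

Ranks of variable 1: 7, 3, 8, 1, 6, 4, 2, 5
Ranks of variable 2: 1, 6, 3, 5, 2, 4, 7, 8
d = r₁ − r₂: 6, -3, 5, -4, 4, 0, -5, -3
d²: 36, 9, 25, 16, 16, 0, 25, 9; Σd² = 136
ρ = 1 − 6·136/(8·63) = 1 − 816/504 = -0.619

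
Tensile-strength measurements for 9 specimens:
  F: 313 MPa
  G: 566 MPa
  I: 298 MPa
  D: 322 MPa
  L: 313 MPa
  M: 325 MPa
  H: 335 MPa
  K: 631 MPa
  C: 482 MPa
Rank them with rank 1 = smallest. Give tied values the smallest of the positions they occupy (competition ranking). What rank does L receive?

2

Sorted (ascending): 298, 313, 313, 322, 325, 335, 482, 566, 631
The 2 values of 313 occupy positions 2–3 → each gets rank 2.
L has value 313 MPa → rank 2.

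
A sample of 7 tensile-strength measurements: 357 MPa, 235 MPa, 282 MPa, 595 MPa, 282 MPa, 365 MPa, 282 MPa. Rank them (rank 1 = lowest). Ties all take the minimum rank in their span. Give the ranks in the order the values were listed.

Sorted (ascending): 235, 282, 282, 282, 357, 365, 595
The 3 values of 282 occupy positions 2–4 → each gets rank 2.

5, 1, 2, 7, 2, 6, 2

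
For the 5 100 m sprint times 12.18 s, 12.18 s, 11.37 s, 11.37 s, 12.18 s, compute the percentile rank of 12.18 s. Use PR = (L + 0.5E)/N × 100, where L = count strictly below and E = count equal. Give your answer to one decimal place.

N = 5.
Strictly below 12.18: 2. Equal to 12.18: 3.
PR = (2 + 0.5·3)/5 × 100 = 70.0

70.0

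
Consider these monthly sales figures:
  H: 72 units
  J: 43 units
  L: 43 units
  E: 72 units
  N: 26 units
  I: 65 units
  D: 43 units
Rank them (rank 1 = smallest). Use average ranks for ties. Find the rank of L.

Sorted (ascending): 26, 43, 43, 43, 65, 72, 72
The 3 values of 43 occupy positions 2–4 → average rank 3.
The 2 values of 72 occupy positions 6–7 → average rank (6+7)/2 = 6.5.
L has value 43 units → rank 3.

3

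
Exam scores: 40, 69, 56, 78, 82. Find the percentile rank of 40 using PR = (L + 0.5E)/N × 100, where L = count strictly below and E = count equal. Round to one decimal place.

N = 5.
Strictly below 40: 0. Equal to 40: 1.
PR = (0 + 0.5·1)/5 × 100 = 10.0

10.0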